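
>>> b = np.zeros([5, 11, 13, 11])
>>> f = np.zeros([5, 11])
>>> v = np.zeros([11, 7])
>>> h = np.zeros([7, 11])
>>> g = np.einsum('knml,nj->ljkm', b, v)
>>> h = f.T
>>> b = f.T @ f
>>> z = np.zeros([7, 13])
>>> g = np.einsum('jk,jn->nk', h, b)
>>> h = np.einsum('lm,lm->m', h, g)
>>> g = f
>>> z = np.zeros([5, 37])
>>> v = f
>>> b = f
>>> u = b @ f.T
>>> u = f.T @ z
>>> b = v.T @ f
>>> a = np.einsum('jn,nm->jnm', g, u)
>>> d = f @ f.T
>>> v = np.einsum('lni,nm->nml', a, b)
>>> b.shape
(11, 11)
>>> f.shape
(5, 11)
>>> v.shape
(11, 11, 5)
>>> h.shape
(5,)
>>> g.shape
(5, 11)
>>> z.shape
(5, 37)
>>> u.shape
(11, 37)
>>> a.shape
(5, 11, 37)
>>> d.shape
(5, 5)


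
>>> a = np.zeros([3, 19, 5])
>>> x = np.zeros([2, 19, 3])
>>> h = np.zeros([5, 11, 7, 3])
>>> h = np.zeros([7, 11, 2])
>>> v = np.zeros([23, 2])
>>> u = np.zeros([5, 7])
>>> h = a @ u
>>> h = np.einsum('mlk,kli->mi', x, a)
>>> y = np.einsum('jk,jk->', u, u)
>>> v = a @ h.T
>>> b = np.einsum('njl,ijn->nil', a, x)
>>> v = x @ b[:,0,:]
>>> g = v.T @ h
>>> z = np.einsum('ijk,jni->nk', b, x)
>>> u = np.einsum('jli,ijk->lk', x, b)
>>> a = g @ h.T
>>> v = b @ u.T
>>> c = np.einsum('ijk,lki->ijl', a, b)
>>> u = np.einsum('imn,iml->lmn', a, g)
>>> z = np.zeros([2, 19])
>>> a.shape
(5, 19, 2)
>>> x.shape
(2, 19, 3)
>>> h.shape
(2, 5)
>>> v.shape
(3, 2, 19)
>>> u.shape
(5, 19, 2)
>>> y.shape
()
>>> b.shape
(3, 2, 5)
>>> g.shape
(5, 19, 5)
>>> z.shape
(2, 19)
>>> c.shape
(5, 19, 3)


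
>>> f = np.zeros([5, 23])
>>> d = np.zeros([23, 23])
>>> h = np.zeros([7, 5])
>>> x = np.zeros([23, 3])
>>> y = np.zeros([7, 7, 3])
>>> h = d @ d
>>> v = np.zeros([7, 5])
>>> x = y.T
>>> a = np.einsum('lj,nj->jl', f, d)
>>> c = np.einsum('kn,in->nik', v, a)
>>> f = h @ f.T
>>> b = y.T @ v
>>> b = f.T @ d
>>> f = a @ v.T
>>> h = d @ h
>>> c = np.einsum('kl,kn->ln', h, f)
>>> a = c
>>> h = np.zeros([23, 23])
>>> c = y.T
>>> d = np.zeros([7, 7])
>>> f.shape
(23, 7)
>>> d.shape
(7, 7)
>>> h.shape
(23, 23)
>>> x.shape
(3, 7, 7)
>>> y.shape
(7, 7, 3)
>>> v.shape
(7, 5)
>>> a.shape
(23, 7)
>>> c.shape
(3, 7, 7)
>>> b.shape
(5, 23)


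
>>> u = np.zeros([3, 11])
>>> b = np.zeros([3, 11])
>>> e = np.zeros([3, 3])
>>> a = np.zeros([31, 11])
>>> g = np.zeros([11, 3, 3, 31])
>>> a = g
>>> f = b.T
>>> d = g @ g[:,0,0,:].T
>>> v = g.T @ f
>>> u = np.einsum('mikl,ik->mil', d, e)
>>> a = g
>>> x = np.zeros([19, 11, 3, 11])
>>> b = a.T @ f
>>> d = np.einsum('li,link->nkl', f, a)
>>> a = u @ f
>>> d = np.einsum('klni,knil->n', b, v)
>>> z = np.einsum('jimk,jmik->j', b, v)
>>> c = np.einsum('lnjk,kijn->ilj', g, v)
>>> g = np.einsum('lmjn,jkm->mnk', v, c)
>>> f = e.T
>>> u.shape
(11, 3, 11)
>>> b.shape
(31, 3, 3, 3)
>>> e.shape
(3, 3)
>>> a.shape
(11, 3, 3)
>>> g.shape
(3, 3, 11)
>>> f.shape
(3, 3)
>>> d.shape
(3,)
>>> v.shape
(31, 3, 3, 3)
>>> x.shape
(19, 11, 3, 11)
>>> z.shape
(31,)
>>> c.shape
(3, 11, 3)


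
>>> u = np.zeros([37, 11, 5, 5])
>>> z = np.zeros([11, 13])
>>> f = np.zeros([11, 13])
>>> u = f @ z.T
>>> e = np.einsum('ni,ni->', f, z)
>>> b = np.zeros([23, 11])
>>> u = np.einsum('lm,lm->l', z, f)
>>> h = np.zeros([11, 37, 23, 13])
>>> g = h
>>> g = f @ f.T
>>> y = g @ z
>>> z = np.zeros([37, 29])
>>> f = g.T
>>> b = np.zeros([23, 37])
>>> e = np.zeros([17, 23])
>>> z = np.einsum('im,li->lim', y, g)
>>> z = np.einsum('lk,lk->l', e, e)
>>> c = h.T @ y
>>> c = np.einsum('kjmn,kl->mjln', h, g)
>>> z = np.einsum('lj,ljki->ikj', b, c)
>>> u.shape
(11,)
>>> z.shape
(13, 11, 37)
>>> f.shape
(11, 11)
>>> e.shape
(17, 23)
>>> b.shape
(23, 37)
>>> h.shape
(11, 37, 23, 13)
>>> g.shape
(11, 11)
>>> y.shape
(11, 13)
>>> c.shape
(23, 37, 11, 13)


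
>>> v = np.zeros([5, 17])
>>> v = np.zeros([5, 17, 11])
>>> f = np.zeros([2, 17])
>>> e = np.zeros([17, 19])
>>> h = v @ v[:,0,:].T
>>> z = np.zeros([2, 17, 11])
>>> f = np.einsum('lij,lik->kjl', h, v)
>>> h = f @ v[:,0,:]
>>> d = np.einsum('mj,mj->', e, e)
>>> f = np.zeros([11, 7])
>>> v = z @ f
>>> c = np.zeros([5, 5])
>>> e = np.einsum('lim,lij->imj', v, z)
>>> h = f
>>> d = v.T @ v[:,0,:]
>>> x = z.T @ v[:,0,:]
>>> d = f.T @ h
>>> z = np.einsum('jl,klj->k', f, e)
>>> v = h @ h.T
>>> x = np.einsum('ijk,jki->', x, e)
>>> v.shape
(11, 11)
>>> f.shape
(11, 7)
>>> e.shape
(17, 7, 11)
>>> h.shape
(11, 7)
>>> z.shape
(17,)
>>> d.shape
(7, 7)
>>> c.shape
(5, 5)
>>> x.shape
()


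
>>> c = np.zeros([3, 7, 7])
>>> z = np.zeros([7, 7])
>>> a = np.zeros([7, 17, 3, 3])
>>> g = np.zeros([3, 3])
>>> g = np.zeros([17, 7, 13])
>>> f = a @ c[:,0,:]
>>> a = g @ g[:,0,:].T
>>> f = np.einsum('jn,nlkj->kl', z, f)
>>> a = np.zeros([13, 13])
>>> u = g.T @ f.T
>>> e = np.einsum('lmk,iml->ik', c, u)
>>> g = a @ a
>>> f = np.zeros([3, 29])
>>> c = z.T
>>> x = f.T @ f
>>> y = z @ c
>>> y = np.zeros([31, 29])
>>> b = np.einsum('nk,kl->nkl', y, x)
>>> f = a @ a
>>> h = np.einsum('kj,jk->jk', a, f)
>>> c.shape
(7, 7)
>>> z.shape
(7, 7)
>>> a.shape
(13, 13)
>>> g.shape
(13, 13)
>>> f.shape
(13, 13)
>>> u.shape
(13, 7, 3)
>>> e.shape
(13, 7)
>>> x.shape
(29, 29)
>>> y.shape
(31, 29)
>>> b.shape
(31, 29, 29)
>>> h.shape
(13, 13)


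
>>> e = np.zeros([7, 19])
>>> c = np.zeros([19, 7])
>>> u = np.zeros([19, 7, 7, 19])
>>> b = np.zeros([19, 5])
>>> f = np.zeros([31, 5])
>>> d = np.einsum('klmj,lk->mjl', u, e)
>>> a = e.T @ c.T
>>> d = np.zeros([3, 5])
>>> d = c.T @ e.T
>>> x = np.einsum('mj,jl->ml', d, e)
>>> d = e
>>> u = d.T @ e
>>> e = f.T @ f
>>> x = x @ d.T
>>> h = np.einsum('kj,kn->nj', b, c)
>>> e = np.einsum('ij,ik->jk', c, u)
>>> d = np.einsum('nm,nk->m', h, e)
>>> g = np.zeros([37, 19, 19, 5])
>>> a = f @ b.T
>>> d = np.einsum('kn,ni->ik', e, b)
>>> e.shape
(7, 19)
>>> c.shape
(19, 7)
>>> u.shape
(19, 19)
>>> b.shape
(19, 5)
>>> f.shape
(31, 5)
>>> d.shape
(5, 7)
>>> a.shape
(31, 19)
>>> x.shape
(7, 7)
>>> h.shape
(7, 5)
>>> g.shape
(37, 19, 19, 5)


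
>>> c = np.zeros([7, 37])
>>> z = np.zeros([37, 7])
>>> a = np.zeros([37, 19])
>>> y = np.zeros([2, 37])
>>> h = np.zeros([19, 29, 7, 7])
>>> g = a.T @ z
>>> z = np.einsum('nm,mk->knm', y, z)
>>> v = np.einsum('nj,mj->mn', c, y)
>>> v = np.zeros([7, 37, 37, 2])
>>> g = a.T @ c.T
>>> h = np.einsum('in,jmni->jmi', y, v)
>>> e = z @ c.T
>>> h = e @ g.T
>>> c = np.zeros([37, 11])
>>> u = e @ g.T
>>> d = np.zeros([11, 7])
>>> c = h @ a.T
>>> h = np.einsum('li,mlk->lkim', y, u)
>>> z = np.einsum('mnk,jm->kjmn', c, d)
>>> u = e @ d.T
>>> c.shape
(7, 2, 37)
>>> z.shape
(37, 11, 7, 2)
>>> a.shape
(37, 19)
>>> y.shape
(2, 37)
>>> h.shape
(2, 19, 37, 7)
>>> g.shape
(19, 7)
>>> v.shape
(7, 37, 37, 2)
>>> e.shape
(7, 2, 7)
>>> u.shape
(7, 2, 11)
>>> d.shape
(11, 7)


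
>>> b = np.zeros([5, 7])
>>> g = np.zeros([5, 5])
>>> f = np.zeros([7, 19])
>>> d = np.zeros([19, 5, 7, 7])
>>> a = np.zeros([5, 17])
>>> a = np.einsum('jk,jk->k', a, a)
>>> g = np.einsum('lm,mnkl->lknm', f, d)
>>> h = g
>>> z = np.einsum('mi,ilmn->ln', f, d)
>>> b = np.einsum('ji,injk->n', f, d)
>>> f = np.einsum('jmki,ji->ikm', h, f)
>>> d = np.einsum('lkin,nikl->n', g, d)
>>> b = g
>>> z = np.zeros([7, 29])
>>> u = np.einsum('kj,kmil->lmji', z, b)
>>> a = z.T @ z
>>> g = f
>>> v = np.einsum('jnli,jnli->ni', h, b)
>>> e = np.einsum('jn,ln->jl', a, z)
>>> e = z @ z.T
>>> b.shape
(7, 7, 5, 19)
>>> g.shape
(19, 5, 7)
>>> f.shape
(19, 5, 7)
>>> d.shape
(19,)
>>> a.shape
(29, 29)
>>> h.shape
(7, 7, 5, 19)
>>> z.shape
(7, 29)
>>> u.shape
(19, 7, 29, 5)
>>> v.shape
(7, 19)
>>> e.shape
(7, 7)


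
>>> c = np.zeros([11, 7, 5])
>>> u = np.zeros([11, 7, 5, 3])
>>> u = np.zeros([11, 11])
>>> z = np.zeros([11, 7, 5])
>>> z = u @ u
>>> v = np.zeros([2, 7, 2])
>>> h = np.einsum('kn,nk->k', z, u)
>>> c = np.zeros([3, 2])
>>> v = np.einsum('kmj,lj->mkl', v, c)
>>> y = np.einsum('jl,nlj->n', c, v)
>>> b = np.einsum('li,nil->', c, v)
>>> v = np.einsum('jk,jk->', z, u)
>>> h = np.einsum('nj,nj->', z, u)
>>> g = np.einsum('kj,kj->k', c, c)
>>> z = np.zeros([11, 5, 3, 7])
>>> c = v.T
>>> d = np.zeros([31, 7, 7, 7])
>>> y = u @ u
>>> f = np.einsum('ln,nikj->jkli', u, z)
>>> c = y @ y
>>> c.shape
(11, 11)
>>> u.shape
(11, 11)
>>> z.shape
(11, 5, 3, 7)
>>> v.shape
()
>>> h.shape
()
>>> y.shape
(11, 11)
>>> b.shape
()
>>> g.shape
(3,)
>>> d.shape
(31, 7, 7, 7)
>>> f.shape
(7, 3, 11, 5)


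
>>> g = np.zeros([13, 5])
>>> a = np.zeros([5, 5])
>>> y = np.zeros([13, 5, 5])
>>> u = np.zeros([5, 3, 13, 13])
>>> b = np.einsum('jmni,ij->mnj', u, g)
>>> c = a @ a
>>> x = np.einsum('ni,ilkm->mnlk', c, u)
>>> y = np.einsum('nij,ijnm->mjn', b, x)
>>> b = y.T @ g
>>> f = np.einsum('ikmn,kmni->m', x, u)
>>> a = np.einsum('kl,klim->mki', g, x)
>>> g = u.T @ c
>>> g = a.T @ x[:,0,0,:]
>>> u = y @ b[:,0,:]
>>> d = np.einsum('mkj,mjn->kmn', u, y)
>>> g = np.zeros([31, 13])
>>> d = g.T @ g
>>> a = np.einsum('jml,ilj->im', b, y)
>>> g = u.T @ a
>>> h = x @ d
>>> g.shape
(5, 5, 5)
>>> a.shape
(13, 5)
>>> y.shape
(13, 5, 3)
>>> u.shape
(13, 5, 5)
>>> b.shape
(3, 5, 5)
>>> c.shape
(5, 5)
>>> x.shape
(13, 5, 3, 13)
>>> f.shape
(3,)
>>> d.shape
(13, 13)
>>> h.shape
(13, 5, 3, 13)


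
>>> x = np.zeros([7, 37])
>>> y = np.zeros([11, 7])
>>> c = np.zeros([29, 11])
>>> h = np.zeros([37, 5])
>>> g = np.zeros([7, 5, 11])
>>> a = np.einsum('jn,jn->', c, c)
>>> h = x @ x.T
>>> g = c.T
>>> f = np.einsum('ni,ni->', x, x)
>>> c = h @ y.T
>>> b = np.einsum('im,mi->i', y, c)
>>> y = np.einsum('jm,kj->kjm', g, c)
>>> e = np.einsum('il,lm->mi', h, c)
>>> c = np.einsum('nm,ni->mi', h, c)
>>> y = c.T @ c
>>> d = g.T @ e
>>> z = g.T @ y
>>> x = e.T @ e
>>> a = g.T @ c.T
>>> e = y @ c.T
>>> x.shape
(7, 7)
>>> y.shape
(11, 11)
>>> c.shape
(7, 11)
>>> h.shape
(7, 7)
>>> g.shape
(11, 29)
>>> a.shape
(29, 7)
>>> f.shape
()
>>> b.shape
(11,)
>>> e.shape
(11, 7)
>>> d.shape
(29, 7)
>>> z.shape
(29, 11)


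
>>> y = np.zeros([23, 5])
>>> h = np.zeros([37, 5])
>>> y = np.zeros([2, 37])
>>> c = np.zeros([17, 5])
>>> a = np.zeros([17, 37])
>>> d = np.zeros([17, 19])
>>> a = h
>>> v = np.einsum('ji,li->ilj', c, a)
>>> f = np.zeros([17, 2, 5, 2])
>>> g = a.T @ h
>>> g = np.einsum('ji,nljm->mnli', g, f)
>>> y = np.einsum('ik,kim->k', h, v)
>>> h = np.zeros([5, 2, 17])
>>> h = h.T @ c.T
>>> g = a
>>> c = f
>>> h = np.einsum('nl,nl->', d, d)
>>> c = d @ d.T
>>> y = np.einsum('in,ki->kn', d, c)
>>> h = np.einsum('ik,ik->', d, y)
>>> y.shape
(17, 19)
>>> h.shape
()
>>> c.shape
(17, 17)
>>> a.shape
(37, 5)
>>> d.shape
(17, 19)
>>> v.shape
(5, 37, 17)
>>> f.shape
(17, 2, 5, 2)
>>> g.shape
(37, 5)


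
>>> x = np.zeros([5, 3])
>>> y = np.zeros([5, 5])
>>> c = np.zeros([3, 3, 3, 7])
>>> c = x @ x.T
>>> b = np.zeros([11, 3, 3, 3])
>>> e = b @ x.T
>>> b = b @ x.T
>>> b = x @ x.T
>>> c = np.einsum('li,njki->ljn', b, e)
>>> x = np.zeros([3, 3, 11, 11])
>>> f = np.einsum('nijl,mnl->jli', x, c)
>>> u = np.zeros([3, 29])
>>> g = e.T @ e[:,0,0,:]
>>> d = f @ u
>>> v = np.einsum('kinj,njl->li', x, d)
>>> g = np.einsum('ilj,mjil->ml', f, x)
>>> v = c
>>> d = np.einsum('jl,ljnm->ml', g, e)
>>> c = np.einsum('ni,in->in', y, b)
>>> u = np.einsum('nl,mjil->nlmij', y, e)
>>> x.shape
(3, 3, 11, 11)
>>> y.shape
(5, 5)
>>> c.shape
(5, 5)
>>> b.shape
(5, 5)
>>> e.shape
(11, 3, 3, 5)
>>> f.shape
(11, 11, 3)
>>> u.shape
(5, 5, 11, 3, 3)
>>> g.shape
(3, 11)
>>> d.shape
(5, 11)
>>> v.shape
(5, 3, 11)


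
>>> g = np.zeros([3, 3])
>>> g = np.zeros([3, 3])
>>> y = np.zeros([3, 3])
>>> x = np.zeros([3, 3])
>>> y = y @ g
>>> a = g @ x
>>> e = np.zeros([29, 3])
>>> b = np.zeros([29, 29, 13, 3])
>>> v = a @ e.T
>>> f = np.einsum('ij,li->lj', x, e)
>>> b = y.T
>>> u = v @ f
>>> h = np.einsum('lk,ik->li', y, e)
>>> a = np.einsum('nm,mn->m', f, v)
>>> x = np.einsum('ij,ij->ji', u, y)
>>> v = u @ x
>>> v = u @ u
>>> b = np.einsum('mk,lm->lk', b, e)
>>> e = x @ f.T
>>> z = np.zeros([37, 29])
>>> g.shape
(3, 3)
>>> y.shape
(3, 3)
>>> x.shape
(3, 3)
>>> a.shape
(3,)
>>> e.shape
(3, 29)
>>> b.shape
(29, 3)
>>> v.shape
(3, 3)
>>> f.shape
(29, 3)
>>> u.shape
(3, 3)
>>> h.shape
(3, 29)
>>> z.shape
(37, 29)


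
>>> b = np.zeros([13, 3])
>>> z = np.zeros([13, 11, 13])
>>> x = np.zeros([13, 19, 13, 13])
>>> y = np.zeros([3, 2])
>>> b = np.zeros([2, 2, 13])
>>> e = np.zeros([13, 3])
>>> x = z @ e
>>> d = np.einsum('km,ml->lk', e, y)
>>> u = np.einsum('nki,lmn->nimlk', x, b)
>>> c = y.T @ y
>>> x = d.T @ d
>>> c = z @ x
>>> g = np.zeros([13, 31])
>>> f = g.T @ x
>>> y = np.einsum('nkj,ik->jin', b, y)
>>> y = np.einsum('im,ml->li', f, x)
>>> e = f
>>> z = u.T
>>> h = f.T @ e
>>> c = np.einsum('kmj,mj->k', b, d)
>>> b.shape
(2, 2, 13)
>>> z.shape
(11, 2, 2, 3, 13)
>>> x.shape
(13, 13)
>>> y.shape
(13, 31)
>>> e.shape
(31, 13)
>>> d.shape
(2, 13)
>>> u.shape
(13, 3, 2, 2, 11)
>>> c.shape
(2,)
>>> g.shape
(13, 31)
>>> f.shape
(31, 13)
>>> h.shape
(13, 13)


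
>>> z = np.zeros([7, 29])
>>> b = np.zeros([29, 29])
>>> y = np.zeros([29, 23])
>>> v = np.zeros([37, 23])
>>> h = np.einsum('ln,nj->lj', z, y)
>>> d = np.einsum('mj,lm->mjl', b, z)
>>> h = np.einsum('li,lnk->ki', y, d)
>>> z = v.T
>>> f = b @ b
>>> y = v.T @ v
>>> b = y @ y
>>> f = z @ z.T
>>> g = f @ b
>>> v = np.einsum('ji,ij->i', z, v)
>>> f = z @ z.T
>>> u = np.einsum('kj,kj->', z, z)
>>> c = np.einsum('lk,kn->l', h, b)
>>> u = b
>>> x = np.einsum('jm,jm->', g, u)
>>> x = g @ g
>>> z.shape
(23, 37)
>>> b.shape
(23, 23)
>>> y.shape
(23, 23)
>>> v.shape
(37,)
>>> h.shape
(7, 23)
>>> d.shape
(29, 29, 7)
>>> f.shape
(23, 23)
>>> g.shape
(23, 23)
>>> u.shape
(23, 23)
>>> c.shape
(7,)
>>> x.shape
(23, 23)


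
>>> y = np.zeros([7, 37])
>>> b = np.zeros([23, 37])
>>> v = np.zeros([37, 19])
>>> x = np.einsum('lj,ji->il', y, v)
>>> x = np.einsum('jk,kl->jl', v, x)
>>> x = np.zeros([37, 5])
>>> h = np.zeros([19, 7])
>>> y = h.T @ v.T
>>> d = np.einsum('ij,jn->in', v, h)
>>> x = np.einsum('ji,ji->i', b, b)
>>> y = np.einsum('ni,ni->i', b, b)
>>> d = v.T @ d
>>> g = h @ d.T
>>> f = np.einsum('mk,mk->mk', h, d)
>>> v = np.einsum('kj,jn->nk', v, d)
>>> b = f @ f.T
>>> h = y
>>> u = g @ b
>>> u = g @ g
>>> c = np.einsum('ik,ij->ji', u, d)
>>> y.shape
(37,)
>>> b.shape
(19, 19)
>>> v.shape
(7, 37)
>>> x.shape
(37,)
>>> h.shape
(37,)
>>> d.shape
(19, 7)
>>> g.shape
(19, 19)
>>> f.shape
(19, 7)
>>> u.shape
(19, 19)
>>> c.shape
(7, 19)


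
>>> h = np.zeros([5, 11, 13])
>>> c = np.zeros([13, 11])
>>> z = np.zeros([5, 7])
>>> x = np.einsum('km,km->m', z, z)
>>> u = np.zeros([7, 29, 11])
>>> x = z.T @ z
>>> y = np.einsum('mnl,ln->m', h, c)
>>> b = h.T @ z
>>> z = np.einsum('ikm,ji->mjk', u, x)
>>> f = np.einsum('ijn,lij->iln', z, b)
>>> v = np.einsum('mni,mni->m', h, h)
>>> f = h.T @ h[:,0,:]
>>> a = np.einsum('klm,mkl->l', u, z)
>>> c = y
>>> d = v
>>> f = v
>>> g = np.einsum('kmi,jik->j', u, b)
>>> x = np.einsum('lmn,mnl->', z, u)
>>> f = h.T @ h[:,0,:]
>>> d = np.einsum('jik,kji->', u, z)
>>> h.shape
(5, 11, 13)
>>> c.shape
(5,)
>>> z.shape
(11, 7, 29)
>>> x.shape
()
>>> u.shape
(7, 29, 11)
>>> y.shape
(5,)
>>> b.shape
(13, 11, 7)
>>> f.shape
(13, 11, 13)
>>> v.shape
(5,)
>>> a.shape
(29,)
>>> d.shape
()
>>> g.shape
(13,)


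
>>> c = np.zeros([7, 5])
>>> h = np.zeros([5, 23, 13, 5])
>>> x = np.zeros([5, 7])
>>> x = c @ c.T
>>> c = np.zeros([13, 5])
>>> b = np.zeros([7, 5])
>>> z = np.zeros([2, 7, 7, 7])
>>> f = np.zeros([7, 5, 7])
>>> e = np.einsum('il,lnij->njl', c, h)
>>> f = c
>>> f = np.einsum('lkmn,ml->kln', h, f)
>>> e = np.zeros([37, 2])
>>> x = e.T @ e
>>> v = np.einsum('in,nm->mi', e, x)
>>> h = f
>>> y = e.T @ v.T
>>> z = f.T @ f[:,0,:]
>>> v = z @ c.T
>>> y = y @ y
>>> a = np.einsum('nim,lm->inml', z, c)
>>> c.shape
(13, 5)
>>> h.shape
(23, 5, 5)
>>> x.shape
(2, 2)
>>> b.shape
(7, 5)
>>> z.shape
(5, 5, 5)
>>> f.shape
(23, 5, 5)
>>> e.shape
(37, 2)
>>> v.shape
(5, 5, 13)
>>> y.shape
(2, 2)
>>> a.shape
(5, 5, 5, 13)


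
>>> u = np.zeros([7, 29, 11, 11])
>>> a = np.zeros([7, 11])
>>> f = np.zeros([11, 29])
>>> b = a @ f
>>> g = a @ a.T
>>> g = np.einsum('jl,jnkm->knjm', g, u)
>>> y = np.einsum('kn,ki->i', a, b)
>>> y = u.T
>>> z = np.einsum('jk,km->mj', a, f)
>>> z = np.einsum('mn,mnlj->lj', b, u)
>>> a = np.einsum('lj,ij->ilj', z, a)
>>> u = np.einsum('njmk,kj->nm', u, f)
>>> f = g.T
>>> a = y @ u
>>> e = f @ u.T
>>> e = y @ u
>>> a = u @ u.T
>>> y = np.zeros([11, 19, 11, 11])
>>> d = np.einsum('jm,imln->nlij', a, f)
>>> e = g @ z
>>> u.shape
(7, 11)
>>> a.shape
(7, 7)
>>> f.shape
(11, 7, 29, 11)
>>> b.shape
(7, 29)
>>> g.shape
(11, 29, 7, 11)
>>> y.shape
(11, 19, 11, 11)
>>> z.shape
(11, 11)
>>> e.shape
(11, 29, 7, 11)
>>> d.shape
(11, 29, 11, 7)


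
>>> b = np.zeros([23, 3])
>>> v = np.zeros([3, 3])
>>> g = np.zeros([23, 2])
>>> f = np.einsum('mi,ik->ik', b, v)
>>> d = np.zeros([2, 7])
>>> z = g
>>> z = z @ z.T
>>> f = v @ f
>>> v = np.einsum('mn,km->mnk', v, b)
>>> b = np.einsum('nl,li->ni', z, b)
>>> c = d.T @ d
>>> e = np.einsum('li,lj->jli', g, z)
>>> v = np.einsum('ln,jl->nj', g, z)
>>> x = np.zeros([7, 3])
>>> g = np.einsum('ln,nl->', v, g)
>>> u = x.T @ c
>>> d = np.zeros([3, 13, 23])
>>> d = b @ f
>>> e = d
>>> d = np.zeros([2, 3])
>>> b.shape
(23, 3)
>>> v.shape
(2, 23)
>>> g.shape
()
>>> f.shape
(3, 3)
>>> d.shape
(2, 3)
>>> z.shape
(23, 23)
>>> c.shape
(7, 7)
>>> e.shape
(23, 3)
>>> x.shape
(7, 3)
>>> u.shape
(3, 7)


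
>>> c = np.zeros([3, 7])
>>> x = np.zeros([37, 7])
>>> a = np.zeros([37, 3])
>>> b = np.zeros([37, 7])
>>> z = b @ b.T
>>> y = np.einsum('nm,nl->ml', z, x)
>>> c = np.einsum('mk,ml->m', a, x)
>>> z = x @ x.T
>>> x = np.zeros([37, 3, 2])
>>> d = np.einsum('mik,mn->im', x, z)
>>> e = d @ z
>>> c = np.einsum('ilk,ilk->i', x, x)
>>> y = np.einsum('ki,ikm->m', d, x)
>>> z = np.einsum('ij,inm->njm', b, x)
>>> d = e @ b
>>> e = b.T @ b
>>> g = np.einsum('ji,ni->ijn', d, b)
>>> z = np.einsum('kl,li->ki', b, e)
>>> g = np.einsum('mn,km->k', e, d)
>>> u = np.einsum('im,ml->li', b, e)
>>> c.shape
(37,)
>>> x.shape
(37, 3, 2)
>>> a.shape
(37, 3)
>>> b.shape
(37, 7)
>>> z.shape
(37, 7)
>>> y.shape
(2,)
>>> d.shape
(3, 7)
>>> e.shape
(7, 7)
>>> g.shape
(3,)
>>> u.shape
(7, 37)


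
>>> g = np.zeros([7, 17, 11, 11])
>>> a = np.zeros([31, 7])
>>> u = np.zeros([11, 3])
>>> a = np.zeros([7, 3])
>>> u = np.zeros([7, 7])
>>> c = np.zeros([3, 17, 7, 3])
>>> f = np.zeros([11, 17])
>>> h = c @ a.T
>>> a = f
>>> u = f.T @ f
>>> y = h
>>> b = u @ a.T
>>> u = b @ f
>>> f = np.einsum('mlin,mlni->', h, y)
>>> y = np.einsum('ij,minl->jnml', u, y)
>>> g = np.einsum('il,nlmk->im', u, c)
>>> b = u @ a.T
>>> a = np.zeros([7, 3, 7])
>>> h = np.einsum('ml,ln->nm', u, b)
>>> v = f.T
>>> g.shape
(17, 7)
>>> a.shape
(7, 3, 7)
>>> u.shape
(17, 17)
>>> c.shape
(3, 17, 7, 3)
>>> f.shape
()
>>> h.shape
(11, 17)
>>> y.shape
(17, 7, 3, 7)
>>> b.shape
(17, 11)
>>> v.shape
()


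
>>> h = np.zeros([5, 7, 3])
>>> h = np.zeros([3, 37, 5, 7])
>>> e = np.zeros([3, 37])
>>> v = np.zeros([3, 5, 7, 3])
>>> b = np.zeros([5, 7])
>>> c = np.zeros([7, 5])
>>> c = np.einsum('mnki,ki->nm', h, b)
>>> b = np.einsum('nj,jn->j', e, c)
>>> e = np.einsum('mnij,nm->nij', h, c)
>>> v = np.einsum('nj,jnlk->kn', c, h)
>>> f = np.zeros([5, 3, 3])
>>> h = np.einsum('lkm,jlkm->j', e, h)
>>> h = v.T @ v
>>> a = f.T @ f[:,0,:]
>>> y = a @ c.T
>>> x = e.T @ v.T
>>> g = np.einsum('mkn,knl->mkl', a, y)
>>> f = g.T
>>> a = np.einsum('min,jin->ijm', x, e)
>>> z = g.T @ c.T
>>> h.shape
(37, 37)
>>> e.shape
(37, 5, 7)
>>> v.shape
(7, 37)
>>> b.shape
(37,)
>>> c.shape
(37, 3)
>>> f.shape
(37, 3, 3)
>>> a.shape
(5, 37, 7)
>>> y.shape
(3, 3, 37)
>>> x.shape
(7, 5, 7)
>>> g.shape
(3, 3, 37)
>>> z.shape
(37, 3, 37)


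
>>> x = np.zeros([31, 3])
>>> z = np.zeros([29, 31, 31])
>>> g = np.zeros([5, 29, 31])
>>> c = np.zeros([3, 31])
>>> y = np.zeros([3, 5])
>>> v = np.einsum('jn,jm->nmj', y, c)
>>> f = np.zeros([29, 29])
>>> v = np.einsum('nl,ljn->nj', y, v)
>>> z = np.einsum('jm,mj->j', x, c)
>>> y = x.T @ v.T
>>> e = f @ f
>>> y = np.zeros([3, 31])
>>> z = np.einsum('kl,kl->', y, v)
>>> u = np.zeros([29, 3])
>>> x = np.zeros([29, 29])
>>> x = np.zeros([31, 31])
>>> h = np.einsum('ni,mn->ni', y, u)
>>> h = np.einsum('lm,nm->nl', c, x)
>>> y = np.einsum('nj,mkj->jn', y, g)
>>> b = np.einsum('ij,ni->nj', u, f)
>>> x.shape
(31, 31)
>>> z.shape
()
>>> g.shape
(5, 29, 31)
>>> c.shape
(3, 31)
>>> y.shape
(31, 3)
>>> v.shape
(3, 31)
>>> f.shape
(29, 29)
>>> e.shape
(29, 29)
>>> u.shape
(29, 3)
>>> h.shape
(31, 3)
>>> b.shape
(29, 3)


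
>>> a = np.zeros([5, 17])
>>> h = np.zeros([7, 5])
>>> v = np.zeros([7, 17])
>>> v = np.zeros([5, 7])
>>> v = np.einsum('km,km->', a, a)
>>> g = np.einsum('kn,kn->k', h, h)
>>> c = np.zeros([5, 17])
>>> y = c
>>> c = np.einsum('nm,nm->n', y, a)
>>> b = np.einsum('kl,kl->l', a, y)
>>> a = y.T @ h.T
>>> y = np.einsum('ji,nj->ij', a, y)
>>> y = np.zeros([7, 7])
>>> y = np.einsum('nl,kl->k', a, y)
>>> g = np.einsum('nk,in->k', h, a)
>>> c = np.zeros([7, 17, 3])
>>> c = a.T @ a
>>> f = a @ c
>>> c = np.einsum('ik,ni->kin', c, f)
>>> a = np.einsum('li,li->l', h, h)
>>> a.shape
(7,)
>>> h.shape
(7, 5)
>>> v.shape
()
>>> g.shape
(5,)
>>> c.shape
(7, 7, 17)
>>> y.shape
(7,)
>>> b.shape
(17,)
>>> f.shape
(17, 7)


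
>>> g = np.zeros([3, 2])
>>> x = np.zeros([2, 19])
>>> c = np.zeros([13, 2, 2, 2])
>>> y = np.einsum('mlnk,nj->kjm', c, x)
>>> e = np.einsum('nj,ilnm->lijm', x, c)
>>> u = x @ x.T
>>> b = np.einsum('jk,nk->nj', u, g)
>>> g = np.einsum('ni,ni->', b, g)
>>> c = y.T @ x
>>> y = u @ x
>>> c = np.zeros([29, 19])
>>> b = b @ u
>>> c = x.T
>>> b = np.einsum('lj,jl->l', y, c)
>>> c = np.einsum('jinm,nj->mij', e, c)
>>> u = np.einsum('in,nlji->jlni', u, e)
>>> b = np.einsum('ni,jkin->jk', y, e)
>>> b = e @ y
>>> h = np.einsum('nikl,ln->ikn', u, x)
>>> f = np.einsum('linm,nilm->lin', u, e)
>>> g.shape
()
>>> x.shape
(2, 19)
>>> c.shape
(2, 13, 2)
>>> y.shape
(2, 19)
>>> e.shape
(2, 13, 19, 2)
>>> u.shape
(19, 13, 2, 2)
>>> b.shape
(2, 13, 19, 19)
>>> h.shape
(13, 2, 19)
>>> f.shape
(19, 13, 2)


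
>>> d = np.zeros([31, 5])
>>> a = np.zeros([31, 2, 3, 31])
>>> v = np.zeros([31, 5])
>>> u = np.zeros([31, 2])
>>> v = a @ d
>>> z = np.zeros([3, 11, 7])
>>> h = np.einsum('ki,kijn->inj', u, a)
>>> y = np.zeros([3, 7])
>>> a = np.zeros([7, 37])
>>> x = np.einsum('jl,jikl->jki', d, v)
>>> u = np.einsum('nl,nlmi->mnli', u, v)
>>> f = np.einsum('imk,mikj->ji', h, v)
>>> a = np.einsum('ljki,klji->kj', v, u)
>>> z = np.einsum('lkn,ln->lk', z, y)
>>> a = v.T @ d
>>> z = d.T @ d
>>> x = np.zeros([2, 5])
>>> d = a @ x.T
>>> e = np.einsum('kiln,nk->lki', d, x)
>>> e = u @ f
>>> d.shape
(5, 3, 2, 2)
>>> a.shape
(5, 3, 2, 5)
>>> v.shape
(31, 2, 3, 5)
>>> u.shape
(3, 31, 2, 5)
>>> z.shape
(5, 5)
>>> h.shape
(2, 31, 3)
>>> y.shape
(3, 7)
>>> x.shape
(2, 5)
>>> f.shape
(5, 2)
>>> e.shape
(3, 31, 2, 2)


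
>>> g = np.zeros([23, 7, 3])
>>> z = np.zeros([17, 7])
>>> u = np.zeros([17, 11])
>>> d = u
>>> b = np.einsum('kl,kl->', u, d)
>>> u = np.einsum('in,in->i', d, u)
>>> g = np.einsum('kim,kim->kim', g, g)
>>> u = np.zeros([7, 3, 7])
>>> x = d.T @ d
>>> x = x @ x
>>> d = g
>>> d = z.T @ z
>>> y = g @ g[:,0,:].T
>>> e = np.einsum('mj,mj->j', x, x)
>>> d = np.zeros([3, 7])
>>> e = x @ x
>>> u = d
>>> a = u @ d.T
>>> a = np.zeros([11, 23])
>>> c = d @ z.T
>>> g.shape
(23, 7, 3)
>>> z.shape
(17, 7)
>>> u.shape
(3, 7)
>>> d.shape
(3, 7)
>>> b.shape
()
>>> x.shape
(11, 11)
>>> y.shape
(23, 7, 23)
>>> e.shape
(11, 11)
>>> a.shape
(11, 23)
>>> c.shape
(3, 17)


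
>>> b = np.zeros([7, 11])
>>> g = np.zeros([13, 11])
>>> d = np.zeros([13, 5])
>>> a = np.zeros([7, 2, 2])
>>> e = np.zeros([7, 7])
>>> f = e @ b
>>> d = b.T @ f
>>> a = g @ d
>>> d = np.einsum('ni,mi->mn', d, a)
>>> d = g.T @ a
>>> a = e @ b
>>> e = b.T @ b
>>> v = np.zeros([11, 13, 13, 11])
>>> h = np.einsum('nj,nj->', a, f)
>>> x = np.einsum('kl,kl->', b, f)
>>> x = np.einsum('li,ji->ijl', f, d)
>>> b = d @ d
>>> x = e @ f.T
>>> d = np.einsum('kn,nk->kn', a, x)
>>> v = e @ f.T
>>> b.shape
(11, 11)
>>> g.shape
(13, 11)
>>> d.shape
(7, 11)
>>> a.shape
(7, 11)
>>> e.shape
(11, 11)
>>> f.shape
(7, 11)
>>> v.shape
(11, 7)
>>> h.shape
()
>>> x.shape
(11, 7)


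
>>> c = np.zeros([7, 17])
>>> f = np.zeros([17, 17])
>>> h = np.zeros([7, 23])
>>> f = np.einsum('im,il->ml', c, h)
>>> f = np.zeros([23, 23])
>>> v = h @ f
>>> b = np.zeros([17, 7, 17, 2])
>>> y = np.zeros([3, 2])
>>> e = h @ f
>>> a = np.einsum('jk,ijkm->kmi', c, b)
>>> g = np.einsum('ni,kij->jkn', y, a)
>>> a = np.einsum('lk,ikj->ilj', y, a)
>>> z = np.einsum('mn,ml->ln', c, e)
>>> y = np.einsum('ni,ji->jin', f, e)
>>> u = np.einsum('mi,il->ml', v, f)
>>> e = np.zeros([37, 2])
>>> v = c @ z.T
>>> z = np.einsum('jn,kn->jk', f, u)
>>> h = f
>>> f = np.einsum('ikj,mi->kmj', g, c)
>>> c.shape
(7, 17)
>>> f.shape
(17, 7, 3)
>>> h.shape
(23, 23)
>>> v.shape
(7, 23)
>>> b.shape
(17, 7, 17, 2)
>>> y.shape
(7, 23, 23)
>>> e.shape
(37, 2)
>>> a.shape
(17, 3, 17)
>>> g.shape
(17, 17, 3)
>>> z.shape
(23, 7)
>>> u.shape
(7, 23)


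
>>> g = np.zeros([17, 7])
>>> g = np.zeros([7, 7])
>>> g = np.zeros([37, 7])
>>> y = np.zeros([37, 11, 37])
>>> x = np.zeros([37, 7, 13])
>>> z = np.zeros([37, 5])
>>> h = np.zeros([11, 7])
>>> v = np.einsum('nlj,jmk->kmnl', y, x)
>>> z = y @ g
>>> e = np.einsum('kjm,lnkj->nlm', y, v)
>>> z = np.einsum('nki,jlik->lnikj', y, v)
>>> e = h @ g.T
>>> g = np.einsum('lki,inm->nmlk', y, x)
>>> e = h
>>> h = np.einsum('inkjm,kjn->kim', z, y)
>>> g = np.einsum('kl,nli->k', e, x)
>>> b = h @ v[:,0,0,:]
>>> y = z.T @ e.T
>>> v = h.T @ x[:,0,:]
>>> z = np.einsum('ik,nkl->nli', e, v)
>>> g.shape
(11,)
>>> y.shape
(13, 11, 37, 37, 11)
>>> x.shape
(37, 7, 13)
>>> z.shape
(13, 13, 11)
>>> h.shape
(37, 7, 13)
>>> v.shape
(13, 7, 13)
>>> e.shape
(11, 7)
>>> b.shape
(37, 7, 11)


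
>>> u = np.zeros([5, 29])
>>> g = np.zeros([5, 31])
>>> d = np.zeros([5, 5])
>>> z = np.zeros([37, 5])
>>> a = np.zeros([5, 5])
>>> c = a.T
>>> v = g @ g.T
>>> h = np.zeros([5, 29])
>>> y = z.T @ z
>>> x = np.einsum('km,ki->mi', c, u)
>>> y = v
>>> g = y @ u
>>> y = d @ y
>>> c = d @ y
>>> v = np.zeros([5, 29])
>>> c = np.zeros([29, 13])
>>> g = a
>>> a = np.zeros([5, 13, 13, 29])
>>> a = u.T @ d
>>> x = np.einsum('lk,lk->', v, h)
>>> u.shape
(5, 29)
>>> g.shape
(5, 5)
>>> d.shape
(5, 5)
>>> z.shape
(37, 5)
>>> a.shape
(29, 5)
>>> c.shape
(29, 13)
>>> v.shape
(5, 29)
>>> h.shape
(5, 29)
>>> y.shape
(5, 5)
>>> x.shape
()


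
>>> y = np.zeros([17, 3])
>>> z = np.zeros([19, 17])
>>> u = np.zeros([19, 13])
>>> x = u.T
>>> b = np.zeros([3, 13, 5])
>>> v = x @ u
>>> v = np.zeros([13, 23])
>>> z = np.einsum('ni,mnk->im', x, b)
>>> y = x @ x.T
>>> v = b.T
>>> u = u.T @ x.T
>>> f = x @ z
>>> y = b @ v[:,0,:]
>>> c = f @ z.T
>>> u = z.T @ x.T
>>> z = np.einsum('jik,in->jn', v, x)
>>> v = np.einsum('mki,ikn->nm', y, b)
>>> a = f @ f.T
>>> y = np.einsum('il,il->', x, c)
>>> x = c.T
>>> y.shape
()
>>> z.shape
(5, 19)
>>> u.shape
(3, 13)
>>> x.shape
(19, 13)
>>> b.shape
(3, 13, 5)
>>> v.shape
(5, 3)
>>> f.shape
(13, 3)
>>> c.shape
(13, 19)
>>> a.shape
(13, 13)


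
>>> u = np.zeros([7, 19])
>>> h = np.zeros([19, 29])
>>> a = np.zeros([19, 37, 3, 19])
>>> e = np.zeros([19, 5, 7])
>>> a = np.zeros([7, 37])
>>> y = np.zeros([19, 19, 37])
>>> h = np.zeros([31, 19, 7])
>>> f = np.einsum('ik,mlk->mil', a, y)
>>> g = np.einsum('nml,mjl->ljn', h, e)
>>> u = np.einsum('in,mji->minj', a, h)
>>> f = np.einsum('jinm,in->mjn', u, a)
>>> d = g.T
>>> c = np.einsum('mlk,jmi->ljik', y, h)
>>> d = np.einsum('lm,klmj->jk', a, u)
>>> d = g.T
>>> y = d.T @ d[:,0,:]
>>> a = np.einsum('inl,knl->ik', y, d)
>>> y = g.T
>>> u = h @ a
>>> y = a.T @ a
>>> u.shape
(31, 19, 31)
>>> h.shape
(31, 19, 7)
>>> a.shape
(7, 31)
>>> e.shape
(19, 5, 7)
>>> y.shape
(31, 31)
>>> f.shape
(19, 31, 37)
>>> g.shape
(7, 5, 31)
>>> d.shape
(31, 5, 7)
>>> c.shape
(19, 31, 7, 37)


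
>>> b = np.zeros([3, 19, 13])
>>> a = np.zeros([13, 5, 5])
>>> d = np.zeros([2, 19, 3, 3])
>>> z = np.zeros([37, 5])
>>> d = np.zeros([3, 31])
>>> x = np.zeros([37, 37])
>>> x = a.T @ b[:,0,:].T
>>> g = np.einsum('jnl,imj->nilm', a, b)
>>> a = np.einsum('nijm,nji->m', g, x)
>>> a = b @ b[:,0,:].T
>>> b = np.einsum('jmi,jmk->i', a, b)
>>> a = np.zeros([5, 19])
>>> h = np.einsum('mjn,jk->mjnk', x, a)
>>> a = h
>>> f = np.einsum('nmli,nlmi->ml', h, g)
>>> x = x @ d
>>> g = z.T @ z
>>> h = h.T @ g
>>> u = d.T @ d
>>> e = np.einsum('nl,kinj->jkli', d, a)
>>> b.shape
(3,)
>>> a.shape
(5, 5, 3, 19)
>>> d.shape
(3, 31)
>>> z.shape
(37, 5)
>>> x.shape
(5, 5, 31)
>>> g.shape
(5, 5)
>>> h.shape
(19, 3, 5, 5)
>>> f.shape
(5, 3)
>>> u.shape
(31, 31)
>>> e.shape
(19, 5, 31, 5)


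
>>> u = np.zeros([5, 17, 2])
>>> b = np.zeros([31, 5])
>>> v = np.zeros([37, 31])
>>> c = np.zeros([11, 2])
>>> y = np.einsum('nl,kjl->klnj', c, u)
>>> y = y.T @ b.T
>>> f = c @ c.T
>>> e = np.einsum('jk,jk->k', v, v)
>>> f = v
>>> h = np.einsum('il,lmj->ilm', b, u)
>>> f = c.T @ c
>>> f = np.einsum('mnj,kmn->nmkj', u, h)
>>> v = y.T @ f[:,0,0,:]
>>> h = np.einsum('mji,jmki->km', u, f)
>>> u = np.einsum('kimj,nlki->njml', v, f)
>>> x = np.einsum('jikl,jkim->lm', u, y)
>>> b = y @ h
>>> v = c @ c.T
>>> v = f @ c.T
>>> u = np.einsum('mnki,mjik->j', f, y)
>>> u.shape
(11,)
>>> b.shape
(17, 11, 2, 5)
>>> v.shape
(17, 5, 31, 11)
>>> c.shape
(11, 2)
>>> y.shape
(17, 11, 2, 31)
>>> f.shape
(17, 5, 31, 2)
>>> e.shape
(31,)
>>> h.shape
(31, 5)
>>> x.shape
(5, 31)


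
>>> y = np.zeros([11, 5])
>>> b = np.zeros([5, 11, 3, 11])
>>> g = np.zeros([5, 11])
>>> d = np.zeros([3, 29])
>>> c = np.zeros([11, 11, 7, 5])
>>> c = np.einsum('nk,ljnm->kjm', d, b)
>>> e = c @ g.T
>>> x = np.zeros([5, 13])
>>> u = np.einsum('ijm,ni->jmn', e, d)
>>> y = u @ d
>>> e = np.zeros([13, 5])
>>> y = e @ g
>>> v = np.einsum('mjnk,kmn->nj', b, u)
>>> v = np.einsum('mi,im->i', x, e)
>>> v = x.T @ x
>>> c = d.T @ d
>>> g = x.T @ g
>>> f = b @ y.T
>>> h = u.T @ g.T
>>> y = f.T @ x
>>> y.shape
(13, 3, 11, 13)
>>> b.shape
(5, 11, 3, 11)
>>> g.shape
(13, 11)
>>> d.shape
(3, 29)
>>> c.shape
(29, 29)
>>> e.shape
(13, 5)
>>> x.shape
(5, 13)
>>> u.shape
(11, 5, 3)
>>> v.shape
(13, 13)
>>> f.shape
(5, 11, 3, 13)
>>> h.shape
(3, 5, 13)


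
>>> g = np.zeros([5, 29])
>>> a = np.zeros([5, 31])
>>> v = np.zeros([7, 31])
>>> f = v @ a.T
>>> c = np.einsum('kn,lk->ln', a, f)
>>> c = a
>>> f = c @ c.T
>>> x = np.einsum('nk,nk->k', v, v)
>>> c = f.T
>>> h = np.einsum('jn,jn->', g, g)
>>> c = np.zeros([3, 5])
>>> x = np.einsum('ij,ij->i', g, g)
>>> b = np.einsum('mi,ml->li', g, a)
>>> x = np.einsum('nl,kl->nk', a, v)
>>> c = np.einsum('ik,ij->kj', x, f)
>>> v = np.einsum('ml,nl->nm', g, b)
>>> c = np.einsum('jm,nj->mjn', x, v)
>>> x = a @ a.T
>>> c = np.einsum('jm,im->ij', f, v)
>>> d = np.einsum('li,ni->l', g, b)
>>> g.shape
(5, 29)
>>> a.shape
(5, 31)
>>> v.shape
(31, 5)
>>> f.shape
(5, 5)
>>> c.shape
(31, 5)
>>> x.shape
(5, 5)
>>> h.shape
()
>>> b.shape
(31, 29)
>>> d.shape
(5,)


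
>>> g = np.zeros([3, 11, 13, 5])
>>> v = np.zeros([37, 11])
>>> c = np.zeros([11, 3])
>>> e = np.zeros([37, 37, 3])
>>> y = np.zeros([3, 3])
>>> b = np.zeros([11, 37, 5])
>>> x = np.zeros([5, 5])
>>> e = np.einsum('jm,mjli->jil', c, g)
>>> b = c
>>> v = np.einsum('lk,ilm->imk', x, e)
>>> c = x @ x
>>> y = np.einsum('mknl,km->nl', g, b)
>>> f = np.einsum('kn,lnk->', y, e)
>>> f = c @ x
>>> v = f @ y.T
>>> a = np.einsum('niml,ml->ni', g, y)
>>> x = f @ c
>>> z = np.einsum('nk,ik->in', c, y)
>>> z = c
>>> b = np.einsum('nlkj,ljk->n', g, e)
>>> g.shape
(3, 11, 13, 5)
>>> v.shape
(5, 13)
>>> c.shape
(5, 5)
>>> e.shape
(11, 5, 13)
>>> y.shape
(13, 5)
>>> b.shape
(3,)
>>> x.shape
(5, 5)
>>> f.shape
(5, 5)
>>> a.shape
(3, 11)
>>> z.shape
(5, 5)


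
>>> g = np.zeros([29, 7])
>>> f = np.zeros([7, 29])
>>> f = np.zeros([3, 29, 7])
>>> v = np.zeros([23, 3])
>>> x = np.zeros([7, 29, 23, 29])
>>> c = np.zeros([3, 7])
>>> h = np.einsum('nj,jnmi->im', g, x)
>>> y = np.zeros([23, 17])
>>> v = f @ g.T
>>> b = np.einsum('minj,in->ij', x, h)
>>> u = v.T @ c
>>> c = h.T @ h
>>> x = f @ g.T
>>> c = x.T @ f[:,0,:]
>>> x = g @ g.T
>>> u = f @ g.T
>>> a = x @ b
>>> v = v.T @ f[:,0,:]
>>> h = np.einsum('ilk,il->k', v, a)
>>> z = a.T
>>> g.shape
(29, 7)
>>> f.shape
(3, 29, 7)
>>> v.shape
(29, 29, 7)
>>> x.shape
(29, 29)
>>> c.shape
(29, 29, 7)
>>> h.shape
(7,)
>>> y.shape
(23, 17)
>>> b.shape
(29, 29)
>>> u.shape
(3, 29, 29)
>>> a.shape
(29, 29)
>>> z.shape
(29, 29)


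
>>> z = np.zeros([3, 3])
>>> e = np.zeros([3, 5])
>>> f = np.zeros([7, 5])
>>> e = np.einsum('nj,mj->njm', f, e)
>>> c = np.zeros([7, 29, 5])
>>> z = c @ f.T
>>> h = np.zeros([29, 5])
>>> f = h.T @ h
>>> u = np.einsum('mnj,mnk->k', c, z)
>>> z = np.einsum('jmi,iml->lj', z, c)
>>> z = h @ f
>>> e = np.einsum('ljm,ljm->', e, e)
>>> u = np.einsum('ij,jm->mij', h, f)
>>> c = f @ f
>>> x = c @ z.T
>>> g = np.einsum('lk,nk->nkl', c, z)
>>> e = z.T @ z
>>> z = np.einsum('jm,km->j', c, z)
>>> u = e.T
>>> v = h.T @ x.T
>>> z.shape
(5,)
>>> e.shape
(5, 5)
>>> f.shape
(5, 5)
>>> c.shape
(5, 5)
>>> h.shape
(29, 5)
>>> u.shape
(5, 5)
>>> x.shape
(5, 29)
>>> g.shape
(29, 5, 5)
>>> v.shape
(5, 5)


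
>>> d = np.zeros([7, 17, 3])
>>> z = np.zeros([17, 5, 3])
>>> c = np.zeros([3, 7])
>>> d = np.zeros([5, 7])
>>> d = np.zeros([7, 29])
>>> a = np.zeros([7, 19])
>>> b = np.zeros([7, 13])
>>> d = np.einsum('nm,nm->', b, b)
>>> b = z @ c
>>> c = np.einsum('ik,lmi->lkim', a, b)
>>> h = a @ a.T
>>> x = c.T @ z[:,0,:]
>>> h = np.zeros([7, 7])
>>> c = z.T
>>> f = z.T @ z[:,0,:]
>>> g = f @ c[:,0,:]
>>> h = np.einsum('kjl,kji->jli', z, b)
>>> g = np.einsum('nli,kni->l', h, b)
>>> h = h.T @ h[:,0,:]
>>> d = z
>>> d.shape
(17, 5, 3)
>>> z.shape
(17, 5, 3)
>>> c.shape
(3, 5, 17)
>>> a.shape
(7, 19)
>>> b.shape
(17, 5, 7)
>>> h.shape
(7, 3, 7)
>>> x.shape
(5, 7, 19, 3)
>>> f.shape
(3, 5, 3)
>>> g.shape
(3,)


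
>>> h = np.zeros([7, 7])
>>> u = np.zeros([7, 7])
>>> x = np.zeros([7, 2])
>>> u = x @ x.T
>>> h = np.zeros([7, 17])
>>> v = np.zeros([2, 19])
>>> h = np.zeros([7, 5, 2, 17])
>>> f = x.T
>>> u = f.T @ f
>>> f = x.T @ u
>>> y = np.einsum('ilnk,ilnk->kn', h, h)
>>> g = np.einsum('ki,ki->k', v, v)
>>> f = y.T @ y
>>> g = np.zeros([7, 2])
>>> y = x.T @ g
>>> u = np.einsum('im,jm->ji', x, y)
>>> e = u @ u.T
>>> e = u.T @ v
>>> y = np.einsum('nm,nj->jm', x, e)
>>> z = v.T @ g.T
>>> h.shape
(7, 5, 2, 17)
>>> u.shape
(2, 7)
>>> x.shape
(7, 2)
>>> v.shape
(2, 19)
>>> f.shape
(2, 2)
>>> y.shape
(19, 2)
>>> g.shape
(7, 2)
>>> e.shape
(7, 19)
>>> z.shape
(19, 7)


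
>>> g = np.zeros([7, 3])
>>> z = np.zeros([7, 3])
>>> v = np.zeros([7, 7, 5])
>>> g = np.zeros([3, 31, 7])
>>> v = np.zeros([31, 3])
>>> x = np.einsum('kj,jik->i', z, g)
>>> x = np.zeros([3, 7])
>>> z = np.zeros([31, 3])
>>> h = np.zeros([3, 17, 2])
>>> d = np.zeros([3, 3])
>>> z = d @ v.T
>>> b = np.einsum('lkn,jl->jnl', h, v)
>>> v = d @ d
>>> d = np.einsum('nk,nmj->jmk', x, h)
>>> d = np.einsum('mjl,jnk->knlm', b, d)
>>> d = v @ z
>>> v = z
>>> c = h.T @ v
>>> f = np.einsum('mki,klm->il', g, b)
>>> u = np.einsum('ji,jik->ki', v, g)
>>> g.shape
(3, 31, 7)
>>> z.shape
(3, 31)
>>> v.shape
(3, 31)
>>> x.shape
(3, 7)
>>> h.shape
(3, 17, 2)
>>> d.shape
(3, 31)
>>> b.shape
(31, 2, 3)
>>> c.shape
(2, 17, 31)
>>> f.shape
(7, 2)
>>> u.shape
(7, 31)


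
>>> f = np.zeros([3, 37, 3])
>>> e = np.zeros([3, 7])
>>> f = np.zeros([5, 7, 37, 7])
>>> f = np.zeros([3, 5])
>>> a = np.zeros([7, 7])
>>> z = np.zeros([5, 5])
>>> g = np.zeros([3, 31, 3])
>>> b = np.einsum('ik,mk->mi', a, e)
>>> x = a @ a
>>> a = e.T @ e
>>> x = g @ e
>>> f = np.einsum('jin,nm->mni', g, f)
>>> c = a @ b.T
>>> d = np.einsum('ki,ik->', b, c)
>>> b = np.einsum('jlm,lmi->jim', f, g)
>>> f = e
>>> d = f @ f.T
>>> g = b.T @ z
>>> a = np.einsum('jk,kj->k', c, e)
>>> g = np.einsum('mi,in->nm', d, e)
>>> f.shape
(3, 7)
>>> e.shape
(3, 7)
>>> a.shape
(3,)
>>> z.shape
(5, 5)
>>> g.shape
(7, 3)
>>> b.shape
(5, 3, 31)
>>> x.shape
(3, 31, 7)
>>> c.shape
(7, 3)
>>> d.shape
(3, 3)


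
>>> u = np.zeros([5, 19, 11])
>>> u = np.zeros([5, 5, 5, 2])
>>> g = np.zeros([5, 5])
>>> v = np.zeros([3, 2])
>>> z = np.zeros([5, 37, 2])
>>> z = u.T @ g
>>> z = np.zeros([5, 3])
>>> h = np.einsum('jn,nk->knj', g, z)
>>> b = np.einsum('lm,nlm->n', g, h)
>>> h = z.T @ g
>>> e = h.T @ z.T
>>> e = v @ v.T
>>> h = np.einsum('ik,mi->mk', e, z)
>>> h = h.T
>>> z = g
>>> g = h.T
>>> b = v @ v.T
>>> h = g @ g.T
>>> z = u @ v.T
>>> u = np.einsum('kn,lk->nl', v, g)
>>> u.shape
(2, 5)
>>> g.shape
(5, 3)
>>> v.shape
(3, 2)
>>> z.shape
(5, 5, 5, 3)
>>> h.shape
(5, 5)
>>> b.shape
(3, 3)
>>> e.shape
(3, 3)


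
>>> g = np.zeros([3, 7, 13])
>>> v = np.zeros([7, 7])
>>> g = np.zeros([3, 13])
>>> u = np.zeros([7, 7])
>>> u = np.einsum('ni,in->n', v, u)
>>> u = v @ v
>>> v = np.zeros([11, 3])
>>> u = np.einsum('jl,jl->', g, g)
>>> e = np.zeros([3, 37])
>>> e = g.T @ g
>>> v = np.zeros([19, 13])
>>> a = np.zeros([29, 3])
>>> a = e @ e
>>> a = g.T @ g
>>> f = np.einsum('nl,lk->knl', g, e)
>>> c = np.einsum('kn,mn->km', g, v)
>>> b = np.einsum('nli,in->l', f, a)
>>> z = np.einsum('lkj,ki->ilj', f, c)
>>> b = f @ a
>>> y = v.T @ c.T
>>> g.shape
(3, 13)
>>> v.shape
(19, 13)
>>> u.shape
()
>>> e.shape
(13, 13)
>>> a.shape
(13, 13)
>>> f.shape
(13, 3, 13)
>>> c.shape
(3, 19)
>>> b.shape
(13, 3, 13)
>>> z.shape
(19, 13, 13)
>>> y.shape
(13, 3)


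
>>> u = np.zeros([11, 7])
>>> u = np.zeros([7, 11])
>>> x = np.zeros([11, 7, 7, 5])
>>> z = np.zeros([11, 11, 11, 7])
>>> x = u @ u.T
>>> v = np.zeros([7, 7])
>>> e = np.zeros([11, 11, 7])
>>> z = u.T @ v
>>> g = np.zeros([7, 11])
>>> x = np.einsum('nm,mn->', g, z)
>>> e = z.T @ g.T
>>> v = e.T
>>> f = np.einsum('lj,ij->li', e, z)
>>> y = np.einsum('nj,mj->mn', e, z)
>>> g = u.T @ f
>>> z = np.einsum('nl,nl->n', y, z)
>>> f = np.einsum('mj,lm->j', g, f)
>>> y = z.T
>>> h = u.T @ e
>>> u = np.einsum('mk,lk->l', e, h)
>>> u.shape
(11,)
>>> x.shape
()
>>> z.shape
(11,)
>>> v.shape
(7, 7)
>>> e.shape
(7, 7)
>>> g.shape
(11, 11)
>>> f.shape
(11,)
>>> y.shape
(11,)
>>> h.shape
(11, 7)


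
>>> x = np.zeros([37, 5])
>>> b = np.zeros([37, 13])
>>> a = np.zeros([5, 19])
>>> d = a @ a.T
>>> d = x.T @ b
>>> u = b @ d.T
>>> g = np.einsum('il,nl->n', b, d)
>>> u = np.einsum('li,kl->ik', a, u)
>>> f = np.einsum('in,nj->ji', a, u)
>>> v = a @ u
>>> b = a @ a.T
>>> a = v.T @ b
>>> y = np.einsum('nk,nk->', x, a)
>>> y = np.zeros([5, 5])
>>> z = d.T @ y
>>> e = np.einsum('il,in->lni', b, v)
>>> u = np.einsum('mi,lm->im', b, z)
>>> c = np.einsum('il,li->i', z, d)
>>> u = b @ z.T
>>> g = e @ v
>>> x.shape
(37, 5)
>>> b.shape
(5, 5)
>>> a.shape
(37, 5)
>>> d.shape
(5, 13)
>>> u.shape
(5, 13)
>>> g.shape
(5, 37, 37)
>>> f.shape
(37, 5)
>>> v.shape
(5, 37)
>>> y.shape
(5, 5)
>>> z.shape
(13, 5)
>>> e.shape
(5, 37, 5)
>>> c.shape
(13,)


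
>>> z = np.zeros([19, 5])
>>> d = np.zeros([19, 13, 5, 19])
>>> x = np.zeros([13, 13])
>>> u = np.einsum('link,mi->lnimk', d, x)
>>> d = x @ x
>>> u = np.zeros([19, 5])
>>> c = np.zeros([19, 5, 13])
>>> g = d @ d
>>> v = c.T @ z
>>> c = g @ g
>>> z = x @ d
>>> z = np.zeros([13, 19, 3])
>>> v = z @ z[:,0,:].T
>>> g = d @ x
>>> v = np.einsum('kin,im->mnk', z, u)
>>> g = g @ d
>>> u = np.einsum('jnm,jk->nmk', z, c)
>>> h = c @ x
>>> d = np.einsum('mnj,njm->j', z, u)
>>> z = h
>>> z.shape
(13, 13)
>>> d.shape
(3,)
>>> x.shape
(13, 13)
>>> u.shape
(19, 3, 13)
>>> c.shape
(13, 13)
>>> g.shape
(13, 13)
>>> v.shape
(5, 3, 13)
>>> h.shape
(13, 13)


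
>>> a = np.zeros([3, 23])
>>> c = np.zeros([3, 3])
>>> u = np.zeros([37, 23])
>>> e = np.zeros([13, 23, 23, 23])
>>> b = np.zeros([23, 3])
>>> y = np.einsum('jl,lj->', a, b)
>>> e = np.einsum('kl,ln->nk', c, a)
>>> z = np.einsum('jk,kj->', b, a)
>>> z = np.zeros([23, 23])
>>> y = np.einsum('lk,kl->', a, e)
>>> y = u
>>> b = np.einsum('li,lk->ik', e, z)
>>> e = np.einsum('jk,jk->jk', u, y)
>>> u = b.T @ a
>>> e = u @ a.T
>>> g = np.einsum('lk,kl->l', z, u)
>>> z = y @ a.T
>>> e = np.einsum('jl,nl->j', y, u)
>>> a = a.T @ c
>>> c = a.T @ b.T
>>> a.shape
(23, 3)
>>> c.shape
(3, 3)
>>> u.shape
(23, 23)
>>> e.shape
(37,)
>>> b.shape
(3, 23)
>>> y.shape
(37, 23)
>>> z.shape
(37, 3)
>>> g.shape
(23,)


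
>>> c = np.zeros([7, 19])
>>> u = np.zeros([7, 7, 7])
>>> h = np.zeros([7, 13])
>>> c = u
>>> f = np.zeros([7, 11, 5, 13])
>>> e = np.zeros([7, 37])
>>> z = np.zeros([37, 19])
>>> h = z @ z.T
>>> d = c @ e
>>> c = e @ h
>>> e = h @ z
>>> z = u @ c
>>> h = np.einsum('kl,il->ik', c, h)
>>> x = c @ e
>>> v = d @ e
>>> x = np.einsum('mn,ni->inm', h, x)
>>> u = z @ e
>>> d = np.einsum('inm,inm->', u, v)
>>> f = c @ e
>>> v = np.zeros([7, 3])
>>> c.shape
(7, 37)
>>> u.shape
(7, 7, 19)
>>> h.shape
(37, 7)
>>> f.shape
(7, 19)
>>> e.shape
(37, 19)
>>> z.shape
(7, 7, 37)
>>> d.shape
()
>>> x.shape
(19, 7, 37)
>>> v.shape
(7, 3)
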